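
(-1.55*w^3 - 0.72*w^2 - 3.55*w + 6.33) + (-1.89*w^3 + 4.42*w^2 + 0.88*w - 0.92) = -3.44*w^3 + 3.7*w^2 - 2.67*w + 5.41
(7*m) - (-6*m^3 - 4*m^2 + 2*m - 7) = 6*m^3 + 4*m^2 + 5*m + 7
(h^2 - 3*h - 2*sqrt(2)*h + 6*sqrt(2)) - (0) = h^2 - 3*h - 2*sqrt(2)*h + 6*sqrt(2)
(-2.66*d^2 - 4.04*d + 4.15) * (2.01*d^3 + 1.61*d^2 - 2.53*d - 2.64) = -5.3466*d^5 - 12.403*d^4 + 8.5669*d^3 + 23.9251*d^2 + 0.166100000000002*d - 10.956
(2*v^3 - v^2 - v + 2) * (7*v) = 14*v^4 - 7*v^3 - 7*v^2 + 14*v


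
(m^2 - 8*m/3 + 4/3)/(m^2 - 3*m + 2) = (m - 2/3)/(m - 1)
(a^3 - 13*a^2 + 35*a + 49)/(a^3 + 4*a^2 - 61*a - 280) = (a^3 - 13*a^2 + 35*a + 49)/(a^3 + 4*a^2 - 61*a - 280)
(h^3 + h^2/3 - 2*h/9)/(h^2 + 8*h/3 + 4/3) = h*(3*h - 1)/(3*(h + 2))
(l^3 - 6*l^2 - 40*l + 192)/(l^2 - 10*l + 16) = (l^2 + 2*l - 24)/(l - 2)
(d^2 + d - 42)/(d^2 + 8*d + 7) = (d - 6)/(d + 1)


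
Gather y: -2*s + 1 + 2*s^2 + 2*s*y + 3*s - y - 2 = 2*s^2 + s + y*(2*s - 1) - 1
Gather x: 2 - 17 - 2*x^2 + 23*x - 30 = -2*x^2 + 23*x - 45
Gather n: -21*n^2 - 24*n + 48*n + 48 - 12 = -21*n^2 + 24*n + 36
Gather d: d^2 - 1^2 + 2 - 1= d^2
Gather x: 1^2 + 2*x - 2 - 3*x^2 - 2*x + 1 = -3*x^2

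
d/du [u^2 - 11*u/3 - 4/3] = 2*u - 11/3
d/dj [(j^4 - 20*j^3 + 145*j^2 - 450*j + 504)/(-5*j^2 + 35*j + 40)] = (-2*j^5 + 41*j^4 - 248*j^3 + 85*j^2 + 3328*j - 7128)/(5*(j^4 - 14*j^3 + 33*j^2 + 112*j + 64))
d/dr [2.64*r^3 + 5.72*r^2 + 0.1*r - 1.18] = 7.92*r^2 + 11.44*r + 0.1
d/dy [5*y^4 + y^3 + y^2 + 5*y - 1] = 20*y^3 + 3*y^2 + 2*y + 5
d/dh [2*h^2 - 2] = 4*h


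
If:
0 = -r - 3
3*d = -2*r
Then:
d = 2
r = -3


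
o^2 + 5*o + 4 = (o + 1)*(o + 4)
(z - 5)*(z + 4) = z^2 - z - 20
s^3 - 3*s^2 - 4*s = s*(s - 4)*(s + 1)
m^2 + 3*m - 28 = (m - 4)*(m + 7)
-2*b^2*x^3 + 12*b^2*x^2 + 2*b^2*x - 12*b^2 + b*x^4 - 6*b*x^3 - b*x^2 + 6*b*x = (-2*b + x)*(x - 6)*(x - 1)*(b*x + b)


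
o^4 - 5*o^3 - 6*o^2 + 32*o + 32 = (o - 4)^2*(o + 1)*(o + 2)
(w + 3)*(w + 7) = w^2 + 10*w + 21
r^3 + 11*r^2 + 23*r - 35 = (r - 1)*(r + 5)*(r + 7)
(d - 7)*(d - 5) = d^2 - 12*d + 35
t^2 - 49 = (t - 7)*(t + 7)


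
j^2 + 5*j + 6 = (j + 2)*(j + 3)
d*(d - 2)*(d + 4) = d^3 + 2*d^2 - 8*d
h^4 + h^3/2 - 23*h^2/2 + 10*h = h*(h - 5/2)*(h - 1)*(h + 4)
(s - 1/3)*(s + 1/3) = s^2 - 1/9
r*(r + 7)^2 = r^3 + 14*r^2 + 49*r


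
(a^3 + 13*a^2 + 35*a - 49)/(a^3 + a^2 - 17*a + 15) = (a^2 + 14*a + 49)/(a^2 + 2*a - 15)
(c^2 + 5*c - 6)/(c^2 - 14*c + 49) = (c^2 + 5*c - 6)/(c^2 - 14*c + 49)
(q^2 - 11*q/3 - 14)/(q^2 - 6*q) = (q + 7/3)/q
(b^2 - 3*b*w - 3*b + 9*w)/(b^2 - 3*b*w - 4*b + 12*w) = (b - 3)/(b - 4)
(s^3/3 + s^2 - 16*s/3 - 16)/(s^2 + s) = (s^3 + 3*s^2 - 16*s - 48)/(3*s*(s + 1))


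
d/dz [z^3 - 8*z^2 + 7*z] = 3*z^2 - 16*z + 7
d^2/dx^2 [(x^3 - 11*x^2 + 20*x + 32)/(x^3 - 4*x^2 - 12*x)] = 2*(-7*x^6 + 96*x^5 - 444*x^4 + 208*x^3 + 384*x^2 + 4608*x + 4608)/(x^3*(x^6 - 12*x^5 + 12*x^4 + 224*x^3 - 144*x^2 - 1728*x - 1728))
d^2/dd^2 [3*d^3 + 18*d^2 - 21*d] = 18*d + 36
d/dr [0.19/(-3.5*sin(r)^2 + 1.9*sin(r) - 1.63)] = (1.33*sin(r) - 0.361)*cos(r)/(3.5*sin(r)^2 - 1.9*sin(r) + 1.63)^2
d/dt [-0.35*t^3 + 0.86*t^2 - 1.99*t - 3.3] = -1.05*t^2 + 1.72*t - 1.99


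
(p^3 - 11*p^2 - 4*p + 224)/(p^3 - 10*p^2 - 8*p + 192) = (p - 7)/(p - 6)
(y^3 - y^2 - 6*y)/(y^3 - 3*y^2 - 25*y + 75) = y*(y + 2)/(y^2 - 25)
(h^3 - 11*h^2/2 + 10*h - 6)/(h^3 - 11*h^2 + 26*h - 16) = (h^2 - 7*h/2 + 3)/(h^2 - 9*h + 8)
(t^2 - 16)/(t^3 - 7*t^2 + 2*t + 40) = (t + 4)/(t^2 - 3*t - 10)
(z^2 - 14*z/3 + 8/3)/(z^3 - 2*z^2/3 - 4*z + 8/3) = (z - 4)/(z^2 - 4)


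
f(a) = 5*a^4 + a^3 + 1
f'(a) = 20*a^3 + 3*a^2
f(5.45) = 4574.07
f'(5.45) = 3326.68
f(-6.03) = 6392.32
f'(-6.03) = -4276.04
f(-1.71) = 38.75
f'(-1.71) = -91.23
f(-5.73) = 5202.86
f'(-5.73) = -3664.15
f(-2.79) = 282.24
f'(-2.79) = -411.00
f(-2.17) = 101.65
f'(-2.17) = -190.24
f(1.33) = 19.00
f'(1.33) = 52.36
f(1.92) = 76.03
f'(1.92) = 152.62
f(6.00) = 6697.00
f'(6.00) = 4428.00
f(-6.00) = 6265.00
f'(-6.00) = -4212.00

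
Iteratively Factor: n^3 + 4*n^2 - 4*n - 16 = (n + 4)*(n^2 - 4) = (n - 2)*(n + 4)*(n + 2)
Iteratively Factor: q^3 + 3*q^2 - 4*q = (q - 1)*(q^2 + 4*q) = (q - 1)*(q + 4)*(q)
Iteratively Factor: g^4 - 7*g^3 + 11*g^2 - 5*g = (g)*(g^3 - 7*g^2 + 11*g - 5) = g*(g - 1)*(g^2 - 6*g + 5) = g*(g - 5)*(g - 1)*(g - 1)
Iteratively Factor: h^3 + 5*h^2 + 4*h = (h + 1)*(h^2 + 4*h) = (h + 1)*(h + 4)*(h)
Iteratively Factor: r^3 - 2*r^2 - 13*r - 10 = (r + 1)*(r^2 - 3*r - 10) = (r - 5)*(r + 1)*(r + 2)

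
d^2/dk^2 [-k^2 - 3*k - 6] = -2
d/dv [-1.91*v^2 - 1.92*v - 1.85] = -3.82*v - 1.92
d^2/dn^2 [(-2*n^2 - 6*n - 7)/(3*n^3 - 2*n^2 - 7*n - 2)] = 2*(-18*n^6 - 162*n^5 - 396*n^4 + 130*n^3 + 165*n^2 - 348*n - 239)/(27*n^9 - 54*n^8 - 153*n^7 + 190*n^6 + 429*n^5 - 66*n^4 - 475*n^3 - 318*n^2 - 84*n - 8)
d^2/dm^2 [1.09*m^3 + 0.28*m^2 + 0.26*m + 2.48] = 6.54*m + 0.56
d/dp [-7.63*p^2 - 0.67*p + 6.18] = -15.26*p - 0.67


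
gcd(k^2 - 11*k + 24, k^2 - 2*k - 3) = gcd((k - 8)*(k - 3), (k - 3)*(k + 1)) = k - 3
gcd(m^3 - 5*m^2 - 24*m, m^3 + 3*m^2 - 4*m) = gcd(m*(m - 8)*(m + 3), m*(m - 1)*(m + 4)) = m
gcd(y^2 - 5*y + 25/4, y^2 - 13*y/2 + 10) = y - 5/2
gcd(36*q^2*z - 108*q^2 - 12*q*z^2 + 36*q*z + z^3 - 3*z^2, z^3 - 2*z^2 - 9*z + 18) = z - 3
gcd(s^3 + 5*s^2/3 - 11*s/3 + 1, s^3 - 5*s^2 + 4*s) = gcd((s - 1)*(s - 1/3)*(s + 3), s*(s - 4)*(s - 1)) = s - 1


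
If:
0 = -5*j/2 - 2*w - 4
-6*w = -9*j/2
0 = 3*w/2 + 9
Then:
No Solution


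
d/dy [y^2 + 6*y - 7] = 2*y + 6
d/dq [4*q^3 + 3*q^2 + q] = 12*q^2 + 6*q + 1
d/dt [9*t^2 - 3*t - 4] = 18*t - 3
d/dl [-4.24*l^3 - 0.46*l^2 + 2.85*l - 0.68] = -12.72*l^2 - 0.92*l + 2.85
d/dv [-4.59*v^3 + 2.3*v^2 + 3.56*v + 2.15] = -13.77*v^2 + 4.6*v + 3.56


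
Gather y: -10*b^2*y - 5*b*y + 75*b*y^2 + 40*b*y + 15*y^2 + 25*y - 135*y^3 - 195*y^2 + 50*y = -135*y^3 + y^2*(75*b - 180) + y*(-10*b^2 + 35*b + 75)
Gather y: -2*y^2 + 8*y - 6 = -2*y^2 + 8*y - 6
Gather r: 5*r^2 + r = 5*r^2 + r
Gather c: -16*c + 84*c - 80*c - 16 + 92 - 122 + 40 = -12*c - 6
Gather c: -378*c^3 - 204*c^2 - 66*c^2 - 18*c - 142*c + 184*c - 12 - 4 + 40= -378*c^3 - 270*c^2 + 24*c + 24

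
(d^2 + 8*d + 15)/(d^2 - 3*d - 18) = (d + 5)/(d - 6)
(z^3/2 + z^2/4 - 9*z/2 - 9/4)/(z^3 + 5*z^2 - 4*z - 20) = (2*z^3 + z^2 - 18*z - 9)/(4*(z^3 + 5*z^2 - 4*z - 20))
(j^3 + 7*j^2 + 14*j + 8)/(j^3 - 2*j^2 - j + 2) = (j^2 + 6*j + 8)/(j^2 - 3*j + 2)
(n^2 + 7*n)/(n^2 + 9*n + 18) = n*(n + 7)/(n^2 + 9*n + 18)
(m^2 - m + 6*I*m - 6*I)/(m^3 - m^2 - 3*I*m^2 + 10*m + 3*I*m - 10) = (m + 6*I)/(m^2 - 3*I*m + 10)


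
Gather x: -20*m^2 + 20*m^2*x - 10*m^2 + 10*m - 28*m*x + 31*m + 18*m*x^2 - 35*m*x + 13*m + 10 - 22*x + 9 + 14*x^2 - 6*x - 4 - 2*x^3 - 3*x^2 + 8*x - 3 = -30*m^2 + 54*m - 2*x^3 + x^2*(18*m + 11) + x*(20*m^2 - 63*m - 20) + 12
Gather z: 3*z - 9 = 3*z - 9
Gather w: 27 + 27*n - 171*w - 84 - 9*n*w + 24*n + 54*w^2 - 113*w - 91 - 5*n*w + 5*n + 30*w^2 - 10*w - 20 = 56*n + 84*w^2 + w*(-14*n - 294) - 168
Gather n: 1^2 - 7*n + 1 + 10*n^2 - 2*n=10*n^2 - 9*n + 2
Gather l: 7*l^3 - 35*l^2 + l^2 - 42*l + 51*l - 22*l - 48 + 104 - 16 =7*l^3 - 34*l^2 - 13*l + 40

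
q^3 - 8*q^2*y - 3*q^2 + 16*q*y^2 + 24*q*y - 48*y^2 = (q - 3)*(q - 4*y)^2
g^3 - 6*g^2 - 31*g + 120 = (g - 8)*(g - 3)*(g + 5)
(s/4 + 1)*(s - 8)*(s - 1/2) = s^3/4 - 9*s^2/8 - 15*s/2 + 4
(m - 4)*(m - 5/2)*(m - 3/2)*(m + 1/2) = m^4 - 15*m^3/2 + 63*m^2/4 - 41*m/8 - 15/2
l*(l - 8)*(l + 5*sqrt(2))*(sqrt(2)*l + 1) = sqrt(2)*l^4 - 8*sqrt(2)*l^3 + 11*l^3 - 88*l^2 + 5*sqrt(2)*l^2 - 40*sqrt(2)*l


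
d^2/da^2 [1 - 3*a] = 0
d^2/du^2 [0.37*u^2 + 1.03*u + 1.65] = 0.740000000000000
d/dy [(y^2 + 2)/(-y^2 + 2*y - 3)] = 2*(y^2 - y - 2)/(y^4 - 4*y^3 + 10*y^2 - 12*y + 9)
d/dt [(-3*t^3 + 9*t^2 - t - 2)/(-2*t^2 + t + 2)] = t*(6*t^3 - 6*t^2 - 11*t + 28)/(4*t^4 - 4*t^3 - 7*t^2 + 4*t + 4)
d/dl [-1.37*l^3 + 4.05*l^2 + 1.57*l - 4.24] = -4.11*l^2 + 8.1*l + 1.57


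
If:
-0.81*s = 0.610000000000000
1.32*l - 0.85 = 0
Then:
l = 0.64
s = -0.75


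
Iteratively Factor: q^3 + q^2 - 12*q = (q)*(q^2 + q - 12) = q*(q + 4)*(q - 3)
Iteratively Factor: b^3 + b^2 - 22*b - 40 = (b + 2)*(b^2 - b - 20) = (b + 2)*(b + 4)*(b - 5)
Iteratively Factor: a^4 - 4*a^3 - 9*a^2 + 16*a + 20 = (a + 2)*(a^3 - 6*a^2 + 3*a + 10) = (a - 2)*(a + 2)*(a^2 - 4*a - 5) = (a - 2)*(a + 1)*(a + 2)*(a - 5)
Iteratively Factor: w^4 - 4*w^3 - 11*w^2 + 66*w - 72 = (w - 2)*(w^3 - 2*w^2 - 15*w + 36) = (w - 3)*(w - 2)*(w^2 + w - 12) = (w - 3)*(w - 2)*(w + 4)*(w - 3)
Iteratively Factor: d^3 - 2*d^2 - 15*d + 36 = (d - 3)*(d^2 + d - 12) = (d - 3)^2*(d + 4)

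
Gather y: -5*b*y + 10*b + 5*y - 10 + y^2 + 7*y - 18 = 10*b + y^2 + y*(12 - 5*b) - 28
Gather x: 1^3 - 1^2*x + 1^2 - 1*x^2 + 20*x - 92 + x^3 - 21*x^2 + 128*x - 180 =x^3 - 22*x^2 + 147*x - 270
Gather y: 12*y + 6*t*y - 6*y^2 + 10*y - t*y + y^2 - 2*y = -5*y^2 + y*(5*t + 20)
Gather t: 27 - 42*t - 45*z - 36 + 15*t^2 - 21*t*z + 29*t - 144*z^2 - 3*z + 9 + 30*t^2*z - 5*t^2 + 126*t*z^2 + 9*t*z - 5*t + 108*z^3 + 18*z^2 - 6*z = t^2*(30*z + 10) + t*(126*z^2 - 12*z - 18) + 108*z^3 - 126*z^2 - 54*z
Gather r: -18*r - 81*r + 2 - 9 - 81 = -99*r - 88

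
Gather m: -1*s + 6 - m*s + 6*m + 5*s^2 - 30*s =m*(6 - s) + 5*s^2 - 31*s + 6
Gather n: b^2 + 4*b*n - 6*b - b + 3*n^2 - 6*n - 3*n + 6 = b^2 - 7*b + 3*n^2 + n*(4*b - 9) + 6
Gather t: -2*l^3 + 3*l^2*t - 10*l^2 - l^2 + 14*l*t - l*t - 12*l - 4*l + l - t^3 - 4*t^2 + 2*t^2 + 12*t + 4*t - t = -2*l^3 - 11*l^2 - 15*l - t^3 - 2*t^2 + t*(3*l^2 + 13*l + 15)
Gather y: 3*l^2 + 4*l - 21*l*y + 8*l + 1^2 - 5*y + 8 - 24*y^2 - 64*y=3*l^2 + 12*l - 24*y^2 + y*(-21*l - 69) + 9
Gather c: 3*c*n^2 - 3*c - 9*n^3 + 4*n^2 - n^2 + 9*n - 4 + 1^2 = c*(3*n^2 - 3) - 9*n^3 + 3*n^2 + 9*n - 3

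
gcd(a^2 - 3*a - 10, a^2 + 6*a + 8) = a + 2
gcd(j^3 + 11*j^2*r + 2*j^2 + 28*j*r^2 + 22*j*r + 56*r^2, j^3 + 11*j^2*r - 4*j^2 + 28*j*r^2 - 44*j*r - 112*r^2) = j^2 + 11*j*r + 28*r^2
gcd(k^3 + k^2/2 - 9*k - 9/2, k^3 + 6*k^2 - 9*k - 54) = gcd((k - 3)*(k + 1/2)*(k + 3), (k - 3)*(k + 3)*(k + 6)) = k^2 - 9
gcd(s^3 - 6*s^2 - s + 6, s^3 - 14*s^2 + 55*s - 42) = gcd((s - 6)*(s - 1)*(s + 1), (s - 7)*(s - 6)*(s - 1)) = s^2 - 7*s + 6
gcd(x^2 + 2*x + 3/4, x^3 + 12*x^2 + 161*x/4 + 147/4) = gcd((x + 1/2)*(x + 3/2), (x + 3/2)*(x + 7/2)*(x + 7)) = x + 3/2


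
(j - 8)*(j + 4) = j^2 - 4*j - 32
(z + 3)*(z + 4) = z^2 + 7*z + 12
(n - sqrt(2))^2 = n^2 - 2*sqrt(2)*n + 2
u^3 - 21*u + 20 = (u - 4)*(u - 1)*(u + 5)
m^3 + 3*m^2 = m^2*(m + 3)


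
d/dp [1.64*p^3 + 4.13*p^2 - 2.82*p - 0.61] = 4.92*p^2 + 8.26*p - 2.82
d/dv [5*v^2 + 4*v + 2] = 10*v + 4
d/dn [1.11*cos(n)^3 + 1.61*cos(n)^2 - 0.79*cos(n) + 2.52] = (-3.33*cos(n)^2 - 3.22*cos(n) + 0.79)*sin(n)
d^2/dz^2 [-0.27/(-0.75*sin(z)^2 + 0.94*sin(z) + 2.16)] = (0.6075*sin(z)^4 - 0.57105*sin(z)^3 + 1.076922*sin(z)^2 + 0.593892*sin(z) - 1.351944)/(-0.75*sin(z)^2 + 0.94*sin(z) + 2.16)^3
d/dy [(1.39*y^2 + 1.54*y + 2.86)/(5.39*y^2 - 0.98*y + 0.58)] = (-9.6628*y^2 - 29.2184*y + 3.696)/(29.0521*y^4 - 10.5644*y^3 + 7.2128*y^2 - 1.1368*y + 0.3364)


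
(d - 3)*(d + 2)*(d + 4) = d^3 + 3*d^2 - 10*d - 24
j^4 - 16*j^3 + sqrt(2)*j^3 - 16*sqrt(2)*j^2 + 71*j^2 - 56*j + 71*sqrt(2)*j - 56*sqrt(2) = (j - 8)*(j - 7)*(j - 1)*(j + sqrt(2))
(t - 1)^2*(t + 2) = t^3 - 3*t + 2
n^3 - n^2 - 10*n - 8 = (n - 4)*(n + 1)*(n + 2)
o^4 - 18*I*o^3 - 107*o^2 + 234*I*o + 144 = (o - 8*I)*(o - 6*I)*(o - 3*I)*(o - I)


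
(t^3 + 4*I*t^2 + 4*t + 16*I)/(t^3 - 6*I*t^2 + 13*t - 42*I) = (t^2 + 6*I*t - 8)/(t^2 - 4*I*t + 21)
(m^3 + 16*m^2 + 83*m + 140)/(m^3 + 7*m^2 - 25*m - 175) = (m + 4)/(m - 5)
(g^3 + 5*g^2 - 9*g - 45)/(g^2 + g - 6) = (g^2 + 2*g - 15)/(g - 2)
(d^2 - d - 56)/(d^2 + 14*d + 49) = (d - 8)/(d + 7)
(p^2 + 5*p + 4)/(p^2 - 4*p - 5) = (p + 4)/(p - 5)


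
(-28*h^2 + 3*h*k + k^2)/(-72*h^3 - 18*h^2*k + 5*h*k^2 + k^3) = (7*h + k)/(18*h^2 + 9*h*k + k^2)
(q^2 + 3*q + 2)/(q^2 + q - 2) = (q + 1)/(q - 1)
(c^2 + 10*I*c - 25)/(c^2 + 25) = (c + 5*I)/(c - 5*I)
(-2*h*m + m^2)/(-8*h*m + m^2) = (2*h - m)/(8*h - m)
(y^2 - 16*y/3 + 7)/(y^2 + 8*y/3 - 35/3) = (y - 3)/(y + 5)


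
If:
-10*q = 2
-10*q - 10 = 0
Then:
No Solution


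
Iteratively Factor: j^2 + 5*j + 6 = (j + 3)*(j + 2)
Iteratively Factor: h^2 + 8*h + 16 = (h + 4)*(h + 4)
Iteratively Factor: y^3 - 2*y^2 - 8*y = (y + 2)*(y^2 - 4*y) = (y - 4)*(y + 2)*(y)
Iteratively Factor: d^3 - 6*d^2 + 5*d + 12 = (d - 4)*(d^2 - 2*d - 3) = (d - 4)*(d + 1)*(d - 3)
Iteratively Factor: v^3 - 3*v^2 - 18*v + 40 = (v + 4)*(v^2 - 7*v + 10) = (v - 5)*(v + 4)*(v - 2)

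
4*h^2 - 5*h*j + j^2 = (-4*h + j)*(-h + j)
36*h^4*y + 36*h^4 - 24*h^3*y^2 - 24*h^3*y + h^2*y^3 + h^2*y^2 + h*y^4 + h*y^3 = (-3*h + y)*(-2*h + y)*(6*h + y)*(h*y + h)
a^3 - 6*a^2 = a^2*(a - 6)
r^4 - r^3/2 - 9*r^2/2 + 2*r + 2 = (r - 2)*(r - 1)*(r + 1/2)*(r + 2)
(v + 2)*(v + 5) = v^2 + 7*v + 10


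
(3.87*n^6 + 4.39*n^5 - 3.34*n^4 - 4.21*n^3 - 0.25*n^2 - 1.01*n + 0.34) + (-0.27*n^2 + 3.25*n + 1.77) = 3.87*n^6 + 4.39*n^5 - 3.34*n^4 - 4.21*n^3 - 0.52*n^2 + 2.24*n + 2.11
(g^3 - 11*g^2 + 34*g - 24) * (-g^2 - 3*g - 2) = -g^5 + 8*g^4 - 3*g^3 - 56*g^2 + 4*g + 48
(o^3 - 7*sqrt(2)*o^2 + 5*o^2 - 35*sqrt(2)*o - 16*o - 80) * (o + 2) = o^4 - 7*sqrt(2)*o^3 + 7*o^3 - 49*sqrt(2)*o^2 - 6*o^2 - 112*o - 70*sqrt(2)*o - 160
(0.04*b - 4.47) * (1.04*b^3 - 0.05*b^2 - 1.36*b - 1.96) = 0.0416*b^4 - 4.6508*b^3 + 0.1691*b^2 + 6.0008*b + 8.7612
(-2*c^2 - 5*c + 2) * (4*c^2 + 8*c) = -8*c^4 - 36*c^3 - 32*c^2 + 16*c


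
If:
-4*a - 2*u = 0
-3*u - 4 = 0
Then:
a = 2/3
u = -4/3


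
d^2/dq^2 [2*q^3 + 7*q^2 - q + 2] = 12*q + 14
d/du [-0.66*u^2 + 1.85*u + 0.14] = 1.85 - 1.32*u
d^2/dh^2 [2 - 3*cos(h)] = 3*cos(h)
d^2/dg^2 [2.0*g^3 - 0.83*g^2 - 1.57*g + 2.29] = 12.0*g - 1.66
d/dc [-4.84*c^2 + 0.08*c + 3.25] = 0.08 - 9.68*c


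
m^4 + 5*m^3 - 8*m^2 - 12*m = m*(m - 2)*(m + 1)*(m + 6)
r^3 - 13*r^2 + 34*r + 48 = (r - 8)*(r - 6)*(r + 1)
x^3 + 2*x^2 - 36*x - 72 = (x - 6)*(x + 2)*(x + 6)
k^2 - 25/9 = (k - 5/3)*(k + 5/3)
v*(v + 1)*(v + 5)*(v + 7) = v^4 + 13*v^3 + 47*v^2 + 35*v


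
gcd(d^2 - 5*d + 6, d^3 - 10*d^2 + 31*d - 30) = d^2 - 5*d + 6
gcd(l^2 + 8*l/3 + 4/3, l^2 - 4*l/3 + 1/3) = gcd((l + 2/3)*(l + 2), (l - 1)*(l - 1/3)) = 1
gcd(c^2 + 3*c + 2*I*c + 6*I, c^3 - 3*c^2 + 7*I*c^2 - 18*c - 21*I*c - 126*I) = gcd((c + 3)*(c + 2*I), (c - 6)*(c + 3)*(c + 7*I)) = c + 3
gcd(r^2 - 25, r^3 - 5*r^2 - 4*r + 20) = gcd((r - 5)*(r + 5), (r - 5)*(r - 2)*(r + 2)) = r - 5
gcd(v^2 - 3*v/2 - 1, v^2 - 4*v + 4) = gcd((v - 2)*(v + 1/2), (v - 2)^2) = v - 2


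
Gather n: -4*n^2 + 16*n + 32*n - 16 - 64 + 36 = -4*n^2 + 48*n - 44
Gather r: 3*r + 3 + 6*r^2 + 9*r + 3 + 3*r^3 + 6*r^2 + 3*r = 3*r^3 + 12*r^2 + 15*r + 6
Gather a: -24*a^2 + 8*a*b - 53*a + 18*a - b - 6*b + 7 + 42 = -24*a^2 + a*(8*b - 35) - 7*b + 49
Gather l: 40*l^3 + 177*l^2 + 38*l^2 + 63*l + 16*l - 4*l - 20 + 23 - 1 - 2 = 40*l^3 + 215*l^2 + 75*l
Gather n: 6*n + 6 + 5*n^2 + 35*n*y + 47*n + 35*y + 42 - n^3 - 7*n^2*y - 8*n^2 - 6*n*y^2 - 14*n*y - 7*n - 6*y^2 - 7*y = -n^3 + n^2*(-7*y - 3) + n*(-6*y^2 + 21*y + 46) - 6*y^2 + 28*y + 48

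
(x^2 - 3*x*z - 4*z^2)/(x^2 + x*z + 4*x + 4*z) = (x - 4*z)/(x + 4)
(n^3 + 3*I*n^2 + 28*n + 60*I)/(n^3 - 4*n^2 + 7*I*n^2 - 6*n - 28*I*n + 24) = (n^2 - 3*I*n + 10)/(n^2 + n*(-4 + I) - 4*I)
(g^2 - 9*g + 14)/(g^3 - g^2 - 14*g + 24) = (g - 7)/(g^2 + g - 12)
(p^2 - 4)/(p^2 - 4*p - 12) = (p - 2)/(p - 6)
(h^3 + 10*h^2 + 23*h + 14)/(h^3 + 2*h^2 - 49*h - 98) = (h + 1)/(h - 7)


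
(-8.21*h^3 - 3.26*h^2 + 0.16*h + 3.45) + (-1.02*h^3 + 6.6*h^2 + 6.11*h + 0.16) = -9.23*h^3 + 3.34*h^2 + 6.27*h + 3.61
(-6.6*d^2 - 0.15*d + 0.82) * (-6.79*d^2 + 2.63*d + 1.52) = 44.814*d^4 - 16.3395*d^3 - 15.9943*d^2 + 1.9286*d + 1.2464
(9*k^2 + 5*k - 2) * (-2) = -18*k^2 - 10*k + 4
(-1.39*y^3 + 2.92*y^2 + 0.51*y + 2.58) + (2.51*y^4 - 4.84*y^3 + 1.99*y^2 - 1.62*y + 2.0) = 2.51*y^4 - 6.23*y^3 + 4.91*y^2 - 1.11*y + 4.58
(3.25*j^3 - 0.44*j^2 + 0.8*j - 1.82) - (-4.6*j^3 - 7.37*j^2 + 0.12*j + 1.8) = 7.85*j^3 + 6.93*j^2 + 0.68*j - 3.62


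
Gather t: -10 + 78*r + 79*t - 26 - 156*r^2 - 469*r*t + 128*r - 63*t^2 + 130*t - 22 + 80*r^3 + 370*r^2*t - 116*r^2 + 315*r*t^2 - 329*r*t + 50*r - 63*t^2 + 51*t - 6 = 80*r^3 - 272*r^2 + 256*r + t^2*(315*r - 126) + t*(370*r^2 - 798*r + 260) - 64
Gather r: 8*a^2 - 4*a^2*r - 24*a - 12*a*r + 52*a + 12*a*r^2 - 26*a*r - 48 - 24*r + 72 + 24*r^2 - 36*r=8*a^2 + 28*a + r^2*(12*a + 24) + r*(-4*a^2 - 38*a - 60) + 24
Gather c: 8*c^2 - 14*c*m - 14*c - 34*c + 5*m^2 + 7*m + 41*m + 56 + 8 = 8*c^2 + c*(-14*m - 48) + 5*m^2 + 48*m + 64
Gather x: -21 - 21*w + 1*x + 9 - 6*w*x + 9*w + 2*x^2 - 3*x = -12*w + 2*x^2 + x*(-6*w - 2) - 12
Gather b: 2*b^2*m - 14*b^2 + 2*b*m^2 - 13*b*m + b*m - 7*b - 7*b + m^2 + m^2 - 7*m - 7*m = b^2*(2*m - 14) + b*(2*m^2 - 12*m - 14) + 2*m^2 - 14*m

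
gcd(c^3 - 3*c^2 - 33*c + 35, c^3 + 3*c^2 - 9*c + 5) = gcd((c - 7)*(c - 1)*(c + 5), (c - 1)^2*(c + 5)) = c^2 + 4*c - 5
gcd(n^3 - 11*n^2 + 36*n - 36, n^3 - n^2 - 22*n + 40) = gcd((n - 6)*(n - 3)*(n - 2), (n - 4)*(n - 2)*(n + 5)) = n - 2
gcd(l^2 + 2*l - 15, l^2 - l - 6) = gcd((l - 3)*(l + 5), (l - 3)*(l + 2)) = l - 3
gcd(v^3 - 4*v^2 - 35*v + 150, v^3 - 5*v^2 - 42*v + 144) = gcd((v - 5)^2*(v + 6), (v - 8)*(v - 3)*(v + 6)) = v + 6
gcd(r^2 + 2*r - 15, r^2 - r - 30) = r + 5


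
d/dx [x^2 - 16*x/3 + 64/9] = 2*x - 16/3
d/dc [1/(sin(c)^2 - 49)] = -2*sin(c)*cos(c)/(sin(c)^2 - 49)^2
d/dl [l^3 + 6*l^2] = 3*l*(l + 4)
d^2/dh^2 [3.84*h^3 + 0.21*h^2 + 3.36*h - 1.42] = 23.04*h + 0.42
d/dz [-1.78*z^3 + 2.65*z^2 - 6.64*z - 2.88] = -5.34*z^2 + 5.3*z - 6.64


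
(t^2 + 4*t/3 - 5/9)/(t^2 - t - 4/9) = (-9*t^2 - 12*t + 5)/(-9*t^2 + 9*t + 4)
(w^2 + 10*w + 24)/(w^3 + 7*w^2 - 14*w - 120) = (w + 4)/(w^2 + w - 20)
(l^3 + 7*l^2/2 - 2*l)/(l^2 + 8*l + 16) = l*(2*l - 1)/(2*(l + 4))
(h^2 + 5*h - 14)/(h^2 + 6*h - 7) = (h - 2)/(h - 1)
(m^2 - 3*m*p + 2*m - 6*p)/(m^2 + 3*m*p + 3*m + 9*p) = (m^2 - 3*m*p + 2*m - 6*p)/(m^2 + 3*m*p + 3*m + 9*p)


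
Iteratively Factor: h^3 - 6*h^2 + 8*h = (h - 4)*(h^2 - 2*h) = h*(h - 4)*(h - 2)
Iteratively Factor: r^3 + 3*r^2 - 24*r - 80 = (r + 4)*(r^2 - r - 20) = (r + 4)^2*(r - 5)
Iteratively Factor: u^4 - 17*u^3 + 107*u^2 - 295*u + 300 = (u - 5)*(u^3 - 12*u^2 + 47*u - 60) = (u - 5)^2*(u^2 - 7*u + 12) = (u - 5)^2*(u - 3)*(u - 4)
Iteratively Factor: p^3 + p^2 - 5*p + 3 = (p - 1)*(p^2 + 2*p - 3) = (p - 1)*(p + 3)*(p - 1)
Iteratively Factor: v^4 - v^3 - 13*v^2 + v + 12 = (v - 1)*(v^3 - 13*v - 12) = (v - 1)*(v + 3)*(v^2 - 3*v - 4) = (v - 4)*(v - 1)*(v + 3)*(v + 1)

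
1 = 1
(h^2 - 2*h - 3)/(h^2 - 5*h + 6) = (h + 1)/(h - 2)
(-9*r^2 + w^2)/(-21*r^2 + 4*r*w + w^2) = (3*r + w)/(7*r + w)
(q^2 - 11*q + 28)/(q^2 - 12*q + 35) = (q - 4)/(q - 5)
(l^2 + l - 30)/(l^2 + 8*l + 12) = (l - 5)/(l + 2)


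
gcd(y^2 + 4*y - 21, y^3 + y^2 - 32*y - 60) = 1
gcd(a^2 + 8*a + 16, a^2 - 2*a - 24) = a + 4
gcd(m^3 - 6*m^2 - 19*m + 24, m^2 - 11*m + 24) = m - 8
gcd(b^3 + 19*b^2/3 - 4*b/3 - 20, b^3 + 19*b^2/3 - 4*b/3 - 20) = b^3 + 19*b^2/3 - 4*b/3 - 20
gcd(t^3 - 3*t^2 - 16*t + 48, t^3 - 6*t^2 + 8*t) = t - 4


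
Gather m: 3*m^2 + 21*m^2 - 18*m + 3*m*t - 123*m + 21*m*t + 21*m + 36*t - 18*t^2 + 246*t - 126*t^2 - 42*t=24*m^2 + m*(24*t - 120) - 144*t^2 + 240*t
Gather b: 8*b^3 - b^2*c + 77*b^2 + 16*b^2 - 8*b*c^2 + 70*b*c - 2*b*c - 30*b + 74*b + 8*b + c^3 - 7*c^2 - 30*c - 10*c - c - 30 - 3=8*b^3 + b^2*(93 - c) + b*(-8*c^2 + 68*c + 52) + c^3 - 7*c^2 - 41*c - 33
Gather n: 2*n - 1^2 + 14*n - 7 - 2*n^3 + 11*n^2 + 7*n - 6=-2*n^3 + 11*n^2 + 23*n - 14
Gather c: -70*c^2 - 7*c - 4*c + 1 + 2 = -70*c^2 - 11*c + 3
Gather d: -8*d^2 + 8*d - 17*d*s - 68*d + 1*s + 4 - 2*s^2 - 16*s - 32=-8*d^2 + d*(-17*s - 60) - 2*s^2 - 15*s - 28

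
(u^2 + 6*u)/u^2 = (u + 6)/u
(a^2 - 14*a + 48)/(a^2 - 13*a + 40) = (a - 6)/(a - 5)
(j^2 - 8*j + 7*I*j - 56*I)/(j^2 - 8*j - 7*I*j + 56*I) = (j + 7*I)/(j - 7*I)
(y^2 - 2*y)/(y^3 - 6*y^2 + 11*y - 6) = y/(y^2 - 4*y + 3)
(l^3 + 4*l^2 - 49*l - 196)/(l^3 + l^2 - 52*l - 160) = (l^2 - 49)/(l^2 - 3*l - 40)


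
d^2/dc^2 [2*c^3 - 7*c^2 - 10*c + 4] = 12*c - 14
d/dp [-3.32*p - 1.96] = -3.32000000000000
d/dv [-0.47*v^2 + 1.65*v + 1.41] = 1.65 - 0.94*v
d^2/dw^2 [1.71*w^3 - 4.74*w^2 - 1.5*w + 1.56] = 10.26*w - 9.48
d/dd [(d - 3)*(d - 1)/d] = 1 - 3/d^2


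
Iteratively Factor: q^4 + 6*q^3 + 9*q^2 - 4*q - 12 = (q + 3)*(q^3 + 3*q^2 - 4) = (q + 2)*(q + 3)*(q^2 + q - 2) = (q - 1)*(q + 2)*(q + 3)*(q + 2)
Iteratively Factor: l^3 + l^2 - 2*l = (l)*(l^2 + l - 2) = l*(l + 2)*(l - 1)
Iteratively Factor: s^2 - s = (s - 1)*(s)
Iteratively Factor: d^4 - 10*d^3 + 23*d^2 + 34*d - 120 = (d + 2)*(d^3 - 12*d^2 + 47*d - 60) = (d - 3)*(d + 2)*(d^2 - 9*d + 20) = (d - 5)*(d - 3)*(d + 2)*(d - 4)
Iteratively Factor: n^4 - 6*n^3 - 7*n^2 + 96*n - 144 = (n + 4)*(n^3 - 10*n^2 + 33*n - 36) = (n - 3)*(n + 4)*(n^2 - 7*n + 12) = (n - 4)*(n - 3)*(n + 4)*(n - 3)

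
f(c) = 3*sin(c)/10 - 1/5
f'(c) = 3*cos(c)/10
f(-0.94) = -0.44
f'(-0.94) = 0.18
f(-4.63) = 0.10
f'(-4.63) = -0.02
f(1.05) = 0.06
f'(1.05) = 0.15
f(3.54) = -0.32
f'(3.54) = -0.28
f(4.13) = -0.45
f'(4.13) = -0.17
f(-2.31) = -0.42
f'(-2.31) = -0.20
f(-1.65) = -0.50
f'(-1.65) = -0.02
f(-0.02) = -0.21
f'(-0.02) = 0.30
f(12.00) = -0.36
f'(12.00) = 0.25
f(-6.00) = -0.12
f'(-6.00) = 0.29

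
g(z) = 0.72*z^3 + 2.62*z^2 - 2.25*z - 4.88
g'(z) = 2.16*z^2 + 5.24*z - 2.25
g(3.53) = 51.50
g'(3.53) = 43.16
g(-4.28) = -3.71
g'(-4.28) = 14.89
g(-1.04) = -0.52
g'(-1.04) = -5.36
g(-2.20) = 5.08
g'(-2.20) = -3.32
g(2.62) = 20.16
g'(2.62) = 26.31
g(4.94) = 134.74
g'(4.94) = 76.35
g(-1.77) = 3.32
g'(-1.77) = -4.76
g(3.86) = 66.88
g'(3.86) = 50.16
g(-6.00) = -52.58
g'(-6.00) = 44.07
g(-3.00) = 6.01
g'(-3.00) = 1.47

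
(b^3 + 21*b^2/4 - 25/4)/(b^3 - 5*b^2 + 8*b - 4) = (4*b^2 + 25*b + 25)/(4*(b^2 - 4*b + 4))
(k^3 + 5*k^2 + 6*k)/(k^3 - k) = (k^2 + 5*k + 6)/(k^2 - 1)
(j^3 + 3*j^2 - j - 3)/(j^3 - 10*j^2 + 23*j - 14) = (j^2 + 4*j + 3)/(j^2 - 9*j + 14)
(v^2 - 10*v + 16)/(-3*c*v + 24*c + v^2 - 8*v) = (v - 2)/(-3*c + v)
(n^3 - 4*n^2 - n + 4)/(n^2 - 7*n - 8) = (n^2 - 5*n + 4)/(n - 8)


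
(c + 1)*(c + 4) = c^2 + 5*c + 4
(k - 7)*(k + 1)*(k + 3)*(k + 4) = k^4 + k^3 - 37*k^2 - 121*k - 84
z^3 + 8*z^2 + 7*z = z*(z + 1)*(z + 7)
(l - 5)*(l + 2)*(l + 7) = l^3 + 4*l^2 - 31*l - 70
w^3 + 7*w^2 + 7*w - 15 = (w - 1)*(w + 3)*(w + 5)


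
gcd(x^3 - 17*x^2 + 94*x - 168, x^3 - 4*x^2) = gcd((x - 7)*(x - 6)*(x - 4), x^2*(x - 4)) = x - 4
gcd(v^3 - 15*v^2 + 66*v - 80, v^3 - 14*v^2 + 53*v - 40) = v^2 - 13*v + 40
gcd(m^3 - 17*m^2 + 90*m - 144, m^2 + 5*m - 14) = 1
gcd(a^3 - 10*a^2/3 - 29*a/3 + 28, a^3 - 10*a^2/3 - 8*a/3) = a - 4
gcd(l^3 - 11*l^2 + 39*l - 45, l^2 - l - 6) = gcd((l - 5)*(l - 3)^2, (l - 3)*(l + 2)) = l - 3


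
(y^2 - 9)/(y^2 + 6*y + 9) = (y - 3)/(y + 3)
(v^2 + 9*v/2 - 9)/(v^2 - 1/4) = 2*(2*v^2 + 9*v - 18)/(4*v^2 - 1)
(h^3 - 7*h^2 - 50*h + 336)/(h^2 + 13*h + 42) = (h^2 - 14*h + 48)/(h + 6)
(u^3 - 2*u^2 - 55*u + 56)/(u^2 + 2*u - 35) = (u^2 - 9*u + 8)/(u - 5)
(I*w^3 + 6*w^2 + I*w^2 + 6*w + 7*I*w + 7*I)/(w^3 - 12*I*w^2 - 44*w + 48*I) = (I*w^3 + w^2*(6 + I) + w*(6 + 7*I) + 7*I)/(w^3 - 12*I*w^2 - 44*w + 48*I)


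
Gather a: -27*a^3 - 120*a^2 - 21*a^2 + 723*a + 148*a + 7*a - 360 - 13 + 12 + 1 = -27*a^3 - 141*a^2 + 878*a - 360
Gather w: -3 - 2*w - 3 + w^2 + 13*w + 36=w^2 + 11*w + 30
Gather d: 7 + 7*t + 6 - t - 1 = 6*t + 12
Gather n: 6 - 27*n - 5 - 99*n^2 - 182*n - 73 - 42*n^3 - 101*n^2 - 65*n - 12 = -42*n^3 - 200*n^2 - 274*n - 84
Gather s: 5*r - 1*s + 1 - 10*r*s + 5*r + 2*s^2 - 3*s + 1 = 10*r + 2*s^2 + s*(-10*r - 4) + 2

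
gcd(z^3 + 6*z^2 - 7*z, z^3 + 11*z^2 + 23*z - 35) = z^2 + 6*z - 7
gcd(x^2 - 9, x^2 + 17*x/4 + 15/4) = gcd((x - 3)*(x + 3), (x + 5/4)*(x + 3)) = x + 3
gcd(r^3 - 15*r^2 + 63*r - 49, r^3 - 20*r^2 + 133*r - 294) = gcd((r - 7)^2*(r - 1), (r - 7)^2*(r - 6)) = r^2 - 14*r + 49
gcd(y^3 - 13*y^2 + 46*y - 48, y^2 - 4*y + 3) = y - 3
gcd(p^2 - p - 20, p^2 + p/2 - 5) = 1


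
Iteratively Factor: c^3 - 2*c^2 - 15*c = (c - 5)*(c^2 + 3*c) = c*(c - 5)*(c + 3)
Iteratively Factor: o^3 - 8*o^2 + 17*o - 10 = (o - 2)*(o^2 - 6*o + 5) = (o - 5)*(o - 2)*(o - 1)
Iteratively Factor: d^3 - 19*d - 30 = (d - 5)*(d^2 + 5*d + 6) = (d - 5)*(d + 3)*(d + 2)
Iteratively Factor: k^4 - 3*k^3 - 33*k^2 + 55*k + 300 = (k - 5)*(k^3 + 2*k^2 - 23*k - 60) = (k - 5)*(k + 3)*(k^2 - k - 20) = (k - 5)*(k + 3)*(k + 4)*(k - 5)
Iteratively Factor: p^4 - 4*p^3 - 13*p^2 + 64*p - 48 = (p - 4)*(p^3 - 13*p + 12) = (p - 4)*(p - 3)*(p^2 + 3*p - 4) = (p - 4)*(p - 3)*(p - 1)*(p + 4)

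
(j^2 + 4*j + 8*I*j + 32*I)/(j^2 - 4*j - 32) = (j + 8*I)/(j - 8)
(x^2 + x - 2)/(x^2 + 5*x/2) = 2*(x^2 + x - 2)/(x*(2*x + 5))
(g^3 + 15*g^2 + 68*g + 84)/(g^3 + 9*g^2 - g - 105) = (g^2 + 8*g + 12)/(g^2 + 2*g - 15)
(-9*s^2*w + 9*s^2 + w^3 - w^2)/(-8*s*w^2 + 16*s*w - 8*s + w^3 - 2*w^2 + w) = (9*s^2 - w^2)/(8*s*w - 8*s - w^2 + w)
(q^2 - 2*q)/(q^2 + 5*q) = (q - 2)/(q + 5)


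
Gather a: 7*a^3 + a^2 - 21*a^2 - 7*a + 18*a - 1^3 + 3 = 7*a^3 - 20*a^2 + 11*a + 2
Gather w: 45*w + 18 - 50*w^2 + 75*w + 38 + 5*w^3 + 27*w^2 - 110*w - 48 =5*w^3 - 23*w^2 + 10*w + 8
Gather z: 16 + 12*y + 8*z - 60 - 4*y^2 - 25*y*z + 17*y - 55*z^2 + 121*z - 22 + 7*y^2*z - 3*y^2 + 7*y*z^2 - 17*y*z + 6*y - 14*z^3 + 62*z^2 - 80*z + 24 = -7*y^2 + 35*y - 14*z^3 + z^2*(7*y + 7) + z*(7*y^2 - 42*y + 49) - 42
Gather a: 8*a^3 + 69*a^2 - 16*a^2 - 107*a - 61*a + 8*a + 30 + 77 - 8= 8*a^3 + 53*a^2 - 160*a + 99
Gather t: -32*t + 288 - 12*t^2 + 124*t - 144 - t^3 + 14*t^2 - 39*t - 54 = -t^3 + 2*t^2 + 53*t + 90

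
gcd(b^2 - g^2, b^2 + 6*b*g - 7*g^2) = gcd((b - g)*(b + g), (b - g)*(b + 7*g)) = b - g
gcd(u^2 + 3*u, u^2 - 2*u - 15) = u + 3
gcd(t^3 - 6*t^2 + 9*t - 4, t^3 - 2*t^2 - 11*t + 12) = t^2 - 5*t + 4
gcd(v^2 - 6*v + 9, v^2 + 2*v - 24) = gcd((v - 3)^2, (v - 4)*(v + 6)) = 1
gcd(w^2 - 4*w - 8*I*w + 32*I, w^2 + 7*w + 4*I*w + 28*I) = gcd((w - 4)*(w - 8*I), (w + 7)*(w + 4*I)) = 1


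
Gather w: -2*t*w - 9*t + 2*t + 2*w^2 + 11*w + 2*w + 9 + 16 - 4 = -7*t + 2*w^2 + w*(13 - 2*t) + 21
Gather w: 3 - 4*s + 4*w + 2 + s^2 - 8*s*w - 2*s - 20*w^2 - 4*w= s^2 - 8*s*w - 6*s - 20*w^2 + 5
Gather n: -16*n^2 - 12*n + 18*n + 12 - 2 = -16*n^2 + 6*n + 10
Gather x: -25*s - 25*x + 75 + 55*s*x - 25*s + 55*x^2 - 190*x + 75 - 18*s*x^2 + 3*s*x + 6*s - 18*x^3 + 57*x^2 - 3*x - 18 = -44*s - 18*x^3 + x^2*(112 - 18*s) + x*(58*s - 218) + 132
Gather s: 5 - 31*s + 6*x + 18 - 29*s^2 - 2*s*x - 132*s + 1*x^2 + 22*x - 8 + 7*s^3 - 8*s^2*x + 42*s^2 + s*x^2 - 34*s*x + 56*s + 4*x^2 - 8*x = 7*s^3 + s^2*(13 - 8*x) + s*(x^2 - 36*x - 107) + 5*x^2 + 20*x + 15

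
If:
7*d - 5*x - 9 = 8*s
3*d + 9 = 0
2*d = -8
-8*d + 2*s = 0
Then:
No Solution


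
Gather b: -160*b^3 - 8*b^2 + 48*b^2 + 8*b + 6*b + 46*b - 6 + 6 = -160*b^3 + 40*b^2 + 60*b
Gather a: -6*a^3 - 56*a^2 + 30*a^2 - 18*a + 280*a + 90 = -6*a^3 - 26*a^2 + 262*a + 90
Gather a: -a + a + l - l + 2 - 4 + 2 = 0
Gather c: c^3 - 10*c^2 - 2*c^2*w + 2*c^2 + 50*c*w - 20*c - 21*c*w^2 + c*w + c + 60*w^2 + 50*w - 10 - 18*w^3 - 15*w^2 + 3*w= c^3 + c^2*(-2*w - 8) + c*(-21*w^2 + 51*w - 19) - 18*w^3 + 45*w^2 + 53*w - 10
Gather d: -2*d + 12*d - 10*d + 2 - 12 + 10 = 0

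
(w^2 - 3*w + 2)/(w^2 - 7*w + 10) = (w - 1)/(w - 5)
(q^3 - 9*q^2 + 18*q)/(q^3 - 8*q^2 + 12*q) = (q - 3)/(q - 2)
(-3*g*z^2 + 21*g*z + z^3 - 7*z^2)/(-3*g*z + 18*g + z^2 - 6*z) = z*(z - 7)/(z - 6)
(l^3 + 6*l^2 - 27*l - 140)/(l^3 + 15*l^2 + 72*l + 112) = (l - 5)/(l + 4)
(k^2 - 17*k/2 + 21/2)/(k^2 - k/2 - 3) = (-2*k^2 + 17*k - 21)/(-2*k^2 + k + 6)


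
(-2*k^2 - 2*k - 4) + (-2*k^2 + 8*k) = -4*k^2 + 6*k - 4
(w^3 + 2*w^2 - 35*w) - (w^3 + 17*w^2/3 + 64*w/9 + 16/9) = -11*w^2/3 - 379*w/9 - 16/9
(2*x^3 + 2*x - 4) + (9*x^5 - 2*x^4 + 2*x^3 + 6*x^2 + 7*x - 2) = 9*x^5 - 2*x^4 + 4*x^3 + 6*x^2 + 9*x - 6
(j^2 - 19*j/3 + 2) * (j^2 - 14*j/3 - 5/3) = j^4 - 11*j^3 + 269*j^2/9 + 11*j/9 - 10/3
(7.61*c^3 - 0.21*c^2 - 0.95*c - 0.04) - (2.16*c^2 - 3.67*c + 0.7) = 7.61*c^3 - 2.37*c^2 + 2.72*c - 0.74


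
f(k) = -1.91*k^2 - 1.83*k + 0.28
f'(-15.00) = 55.47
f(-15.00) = -402.02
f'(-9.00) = 32.55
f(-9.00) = -137.96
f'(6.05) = -24.94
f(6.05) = -80.70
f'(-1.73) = 4.78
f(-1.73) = -2.27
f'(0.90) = -5.27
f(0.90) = -2.91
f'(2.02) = -9.55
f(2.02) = -11.21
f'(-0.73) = 0.96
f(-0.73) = 0.60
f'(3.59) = -15.54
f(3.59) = -30.91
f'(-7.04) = 25.06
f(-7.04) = -81.50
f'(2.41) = -11.04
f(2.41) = -15.22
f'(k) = -3.82*k - 1.83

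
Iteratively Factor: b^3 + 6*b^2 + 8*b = (b + 4)*(b^2 + 2*b) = b*(b + 4)*(b + 2)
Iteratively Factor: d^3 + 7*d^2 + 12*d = (d)*(d^2 + 7*d + 12) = d*(d + 4)*(d + 3)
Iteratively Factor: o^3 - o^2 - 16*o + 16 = (o + 4)*(o^2 - 5*o + 4) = (o - 4)*(o + 4)*(o - 1)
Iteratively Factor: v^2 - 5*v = (v)*(v - 5)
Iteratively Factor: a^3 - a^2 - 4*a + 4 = (a + 2)*(a^2 - 3*a + 2) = (a - 2)*(a + 2)*(a - 1)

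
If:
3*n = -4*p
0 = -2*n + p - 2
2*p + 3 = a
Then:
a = 45/11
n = -8/11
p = 6/11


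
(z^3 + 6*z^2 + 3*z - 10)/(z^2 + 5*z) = z + 1 - 2/z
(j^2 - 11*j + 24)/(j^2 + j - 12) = (j - 8)/(j + 4)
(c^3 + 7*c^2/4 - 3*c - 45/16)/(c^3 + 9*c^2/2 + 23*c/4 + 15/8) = (8*c^2 - 6*c - 9)/(2*(4*c^2 + 8*c + 3))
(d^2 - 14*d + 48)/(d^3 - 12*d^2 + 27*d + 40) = (d - 6)/(d^2 - 4*d - 5)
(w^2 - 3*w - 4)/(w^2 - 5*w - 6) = (w - 4)/(w - 6)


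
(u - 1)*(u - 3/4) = u^2 - 7*u/4 + 3/4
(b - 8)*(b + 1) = b^2 - 7*b - 8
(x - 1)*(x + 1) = x^2 - 1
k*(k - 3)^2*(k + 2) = k^4 - 4*k^3 - 3*k^2 + 18*k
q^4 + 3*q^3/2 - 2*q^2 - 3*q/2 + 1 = (q - 1)*(q - 1/2)*(q + 1)*(q + 2)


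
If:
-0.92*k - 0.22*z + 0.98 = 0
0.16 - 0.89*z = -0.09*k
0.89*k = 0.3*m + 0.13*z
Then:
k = 1.00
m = 2.84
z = 0.28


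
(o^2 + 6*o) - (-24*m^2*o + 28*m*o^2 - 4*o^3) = 24*m^2*o - 28*m*o^2 + 4*o^3 + o^2 + 6*o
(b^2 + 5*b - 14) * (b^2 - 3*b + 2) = b^4 + 2*b^3 - 27*b^2 + 52*b - 28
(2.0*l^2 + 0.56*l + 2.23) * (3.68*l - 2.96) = 7.36*l^3 - 3.8592*l^2 + 6.5488*l - 6.6008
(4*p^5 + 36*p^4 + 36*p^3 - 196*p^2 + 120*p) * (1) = 4*p^5 + 36*p^4 + 36*p^3 - 196*p^2 + 120*p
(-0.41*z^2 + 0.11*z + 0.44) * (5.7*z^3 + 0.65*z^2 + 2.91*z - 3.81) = -2.337*z^5 + 0.3605*z^4 + 1.3864*z^3 + 2.1682*z^2 + 0.8613*z - 1.6764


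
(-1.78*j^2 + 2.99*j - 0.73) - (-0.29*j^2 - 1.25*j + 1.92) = -1.49*j^2 + 4.24*j - 2.65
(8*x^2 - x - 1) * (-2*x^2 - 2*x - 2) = -16*x^4 - 14*x^3 - 12*x^2 + 4*x + 2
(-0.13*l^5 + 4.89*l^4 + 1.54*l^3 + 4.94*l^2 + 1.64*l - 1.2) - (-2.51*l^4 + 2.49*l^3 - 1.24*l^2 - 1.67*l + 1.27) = -0.13*l^5 + 7.4*l^4 - 0.95*l^3 + 6.18*l^2 + 3.31*l - 2.47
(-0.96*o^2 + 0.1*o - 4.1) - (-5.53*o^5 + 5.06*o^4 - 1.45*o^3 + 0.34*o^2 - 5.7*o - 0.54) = 5.53*o^5 - 5.06*o^4 + 1.45*o^3 - 1.3*o^2 + 5.8*o - 3.56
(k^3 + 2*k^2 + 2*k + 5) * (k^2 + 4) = k^5 + 2*k^4 + 6*k^3 + 13*k^2 + 8*k + 20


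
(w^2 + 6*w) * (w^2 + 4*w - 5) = w^4 + 10*w^3 + 19*w^2 - 30*w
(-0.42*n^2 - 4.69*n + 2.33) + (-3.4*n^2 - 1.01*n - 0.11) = -3.82*n^2 - 5.7*n + 2.22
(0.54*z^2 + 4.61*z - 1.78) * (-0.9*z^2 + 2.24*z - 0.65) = -0.486*z^4 - 2.9394*z^3 + 11.5774*z^2 - 6.9837*z + 1.157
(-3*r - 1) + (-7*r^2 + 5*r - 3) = -7*r^2 + 2*r - 4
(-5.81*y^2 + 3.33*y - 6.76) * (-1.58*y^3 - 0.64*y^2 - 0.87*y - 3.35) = 9.1798*y^5 - 1.543*y^4 + 13.6043*y^3 + 20.8928*y^2 - 5.2743*y + 22.646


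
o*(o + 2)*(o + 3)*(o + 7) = o^4 + 12*o^3 + 41*o^2 + 42*o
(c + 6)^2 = c^2 + 12*c + 36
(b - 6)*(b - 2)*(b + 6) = b^3 - 2*b^2 - 36*b + 72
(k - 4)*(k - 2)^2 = k^3 - 8*k^2 + 20*k - 16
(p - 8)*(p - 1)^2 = p^3 - 10*p^2 + 17*p - 8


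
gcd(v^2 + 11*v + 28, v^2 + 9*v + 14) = v + 7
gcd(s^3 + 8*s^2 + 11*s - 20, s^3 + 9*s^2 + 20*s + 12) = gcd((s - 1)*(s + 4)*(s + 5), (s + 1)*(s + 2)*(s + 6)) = 1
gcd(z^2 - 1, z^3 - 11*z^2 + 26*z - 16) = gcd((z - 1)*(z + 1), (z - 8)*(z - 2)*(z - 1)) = z - 1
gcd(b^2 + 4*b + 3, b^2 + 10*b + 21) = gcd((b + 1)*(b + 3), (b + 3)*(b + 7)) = b + 3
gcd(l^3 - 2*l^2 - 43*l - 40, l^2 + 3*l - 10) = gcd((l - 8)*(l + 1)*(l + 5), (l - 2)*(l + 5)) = l + 5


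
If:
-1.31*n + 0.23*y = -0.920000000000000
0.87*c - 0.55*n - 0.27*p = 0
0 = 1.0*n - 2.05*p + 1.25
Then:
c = 0.13757364475461*y + 0.73952922998564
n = 0.175572519083969*y + 0.702290076335878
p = 0.0856451312604729*y + 0.952336622602867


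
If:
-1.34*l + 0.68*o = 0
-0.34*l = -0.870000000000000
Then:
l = 2.56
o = 5.04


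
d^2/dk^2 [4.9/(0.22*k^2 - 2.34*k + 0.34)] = (-0.47432*k^2 + 5.04504*k + 4.9*(0.44*k - 2.34)*(0.88*k - 4.68) - 0.73304)/(0.22*k^2 - 2.34*k + 0.34)^3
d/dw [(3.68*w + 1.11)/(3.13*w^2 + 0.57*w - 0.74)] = (11.5184*w^2 + 2.0976*w - (3.68*w + 1.11)*(6.26*w + 0.57) - 2.7232)/(3.13*w^2 + 0.57*w - 0.74)^2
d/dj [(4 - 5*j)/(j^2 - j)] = (5*j^2 - 8*j + 4)/(j^2*(j^2 - 2*j + 1))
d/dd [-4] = 0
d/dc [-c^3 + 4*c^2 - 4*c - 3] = -3*c^2 + 8*c - 4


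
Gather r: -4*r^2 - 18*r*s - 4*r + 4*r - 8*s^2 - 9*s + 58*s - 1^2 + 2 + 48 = -4*r^2 - 18*r*s - 8*s^2 + 49*s + 49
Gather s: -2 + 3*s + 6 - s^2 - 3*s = 4 - s^2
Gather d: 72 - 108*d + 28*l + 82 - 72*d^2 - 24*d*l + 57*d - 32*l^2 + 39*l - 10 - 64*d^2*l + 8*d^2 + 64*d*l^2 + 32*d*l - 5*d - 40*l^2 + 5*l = d^2*(-64*l - 64) + d*(64*l^2 + 8*l - 56) - 72*l^2 + 72*l + 144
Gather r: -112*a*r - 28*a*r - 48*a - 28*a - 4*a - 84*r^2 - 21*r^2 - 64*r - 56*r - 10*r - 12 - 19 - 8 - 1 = -80*a - 105*r^2 + r*(-140*a - 130) - 40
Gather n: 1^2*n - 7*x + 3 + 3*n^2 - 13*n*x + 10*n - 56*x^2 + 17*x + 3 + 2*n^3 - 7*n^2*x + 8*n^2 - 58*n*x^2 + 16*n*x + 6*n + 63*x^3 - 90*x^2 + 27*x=2*n^3 + n^2*(11 - 7*x) + n*(-58*x^2 + 3*x + 17) + 63*x^3 - 146*x^2 + 37*x + 6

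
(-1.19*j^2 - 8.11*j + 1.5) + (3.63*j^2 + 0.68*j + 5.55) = 2.44*j^2 - 7.43*j + 7.05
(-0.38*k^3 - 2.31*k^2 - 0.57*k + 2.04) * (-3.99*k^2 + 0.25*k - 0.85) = 1.5162*k^5 + 9.1219*k^4 + 2.0198*k^3 - 6.3186*k^2 + 0.9945*k - 1.734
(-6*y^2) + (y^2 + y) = -5*y^2 + y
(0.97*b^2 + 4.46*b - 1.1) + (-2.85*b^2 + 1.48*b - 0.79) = -1.88*b^2 + 5.94*b - 1.89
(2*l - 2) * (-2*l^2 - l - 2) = -4*l^3 + 2*l^2 - 2*l + 4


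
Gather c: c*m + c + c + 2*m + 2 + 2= c*(m + 2) + 2*m + 4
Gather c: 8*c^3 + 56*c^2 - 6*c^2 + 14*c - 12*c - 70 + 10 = 8*c^3 + 50*c^2 + 2*c - 60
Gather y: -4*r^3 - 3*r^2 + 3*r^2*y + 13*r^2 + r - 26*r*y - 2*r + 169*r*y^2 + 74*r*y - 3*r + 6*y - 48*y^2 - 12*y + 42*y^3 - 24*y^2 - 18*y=-4*r^3 + 10*r^2 - 4*r + 42*y^3 + y^2*(169*r - 72) + y*(3*r^2 + 48*r - 24)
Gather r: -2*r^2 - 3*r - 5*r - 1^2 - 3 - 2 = -2*r^2 - 8*r - 6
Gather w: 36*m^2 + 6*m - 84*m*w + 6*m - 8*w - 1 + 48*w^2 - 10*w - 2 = 36*m^2 + 12*m + 48*w^2 + w*(-84*m - 18) - 3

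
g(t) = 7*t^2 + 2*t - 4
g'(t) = 14*t + 2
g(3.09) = 69.02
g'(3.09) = 45.26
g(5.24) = 198.68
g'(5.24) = 75.36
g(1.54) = 15.68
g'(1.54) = 23.56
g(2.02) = 28.60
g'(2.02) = 30.28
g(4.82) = 168.27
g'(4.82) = 69.48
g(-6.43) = 272.55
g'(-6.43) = -88.02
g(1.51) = 14.98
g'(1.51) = 23.14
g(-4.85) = 150.96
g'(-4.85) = -65.90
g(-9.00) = 545.00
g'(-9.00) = -124.00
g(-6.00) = 236.00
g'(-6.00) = -82.00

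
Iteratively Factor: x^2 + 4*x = (x)*(x + 4)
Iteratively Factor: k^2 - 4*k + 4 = (k - 2)*(k - 2)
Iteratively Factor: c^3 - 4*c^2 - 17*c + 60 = (c - 3)*(c^2 - c - 20) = (c - 3)*(c + 4)*(c - 5)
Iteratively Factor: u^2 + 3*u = (u + 3)*(u)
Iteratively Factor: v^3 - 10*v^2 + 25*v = (v)*(v^2 - 10*v + 25) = v*(v - 5)*(v - 5)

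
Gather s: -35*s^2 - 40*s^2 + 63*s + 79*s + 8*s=-75*s^2 + 150*s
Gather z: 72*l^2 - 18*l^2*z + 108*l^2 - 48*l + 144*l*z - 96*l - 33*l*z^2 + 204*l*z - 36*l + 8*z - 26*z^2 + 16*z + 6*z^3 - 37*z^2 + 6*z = 180*l^2 - 180*l + 6*z^3 + z^2*(-33*l - 63) + z*(-18*l^2 + 348*l + 30)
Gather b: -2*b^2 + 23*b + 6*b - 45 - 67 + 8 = -2*b^2 + 29*b - 104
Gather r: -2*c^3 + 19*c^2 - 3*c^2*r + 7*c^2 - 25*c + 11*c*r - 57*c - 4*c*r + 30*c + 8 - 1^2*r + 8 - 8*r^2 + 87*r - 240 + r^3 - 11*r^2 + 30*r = -2*c^3 + 26*c^2 - 52*c + r^3 - 19*r^2 + r*(-3*c^2 + 7*c + 116) - 224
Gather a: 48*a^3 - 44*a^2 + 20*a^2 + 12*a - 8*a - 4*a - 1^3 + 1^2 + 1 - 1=48*a^3 - 24*a^2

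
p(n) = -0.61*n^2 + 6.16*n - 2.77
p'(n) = 6.16 - 1.22*n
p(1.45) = 4.88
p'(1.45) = 4.39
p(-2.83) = -25.09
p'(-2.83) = 9.61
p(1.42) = 4.75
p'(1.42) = 4.43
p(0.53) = 0.32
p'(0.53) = 5.51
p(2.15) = 7.65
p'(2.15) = 3.54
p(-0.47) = -5.80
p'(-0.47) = 6.73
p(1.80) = 6.34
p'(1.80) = 3.96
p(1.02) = 2.88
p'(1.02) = 4.92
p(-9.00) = -107.62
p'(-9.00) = 17.14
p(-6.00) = -61.69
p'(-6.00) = 13.48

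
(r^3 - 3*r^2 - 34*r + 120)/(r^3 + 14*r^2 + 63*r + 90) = (r^2 - 9*r + 20)/(r^2 + 8*r + 15)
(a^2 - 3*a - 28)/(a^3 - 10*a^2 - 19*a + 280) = (a + 4)/(a^2 - 3*a - 40)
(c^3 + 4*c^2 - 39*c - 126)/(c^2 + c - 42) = c + 3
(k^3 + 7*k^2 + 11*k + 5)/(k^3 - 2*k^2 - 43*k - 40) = (k + 1)/(k - 8)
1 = 1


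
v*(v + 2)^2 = v^3 + 4*v^2 + 4*v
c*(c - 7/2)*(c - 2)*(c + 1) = c^4 - 9*c^3/2 + 3*c^2/2 + 7*c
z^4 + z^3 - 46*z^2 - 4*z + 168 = (z - 6)*(z - 2)*(z + 2)*(z + 7)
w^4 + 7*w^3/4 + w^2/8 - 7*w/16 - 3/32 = (w - 1/2)*(w + 1/4)*(w + 1/2)*(w + 3/2)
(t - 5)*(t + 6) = t^2 + t - 30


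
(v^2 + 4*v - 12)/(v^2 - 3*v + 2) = (v + 6)/(v - 1)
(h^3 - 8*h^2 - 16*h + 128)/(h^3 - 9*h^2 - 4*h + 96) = (h + 4)/(h + 3)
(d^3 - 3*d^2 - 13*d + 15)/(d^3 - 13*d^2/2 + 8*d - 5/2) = 2*(d + 3)/(2*d - 1)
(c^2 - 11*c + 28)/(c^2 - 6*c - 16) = (-c^2 + 11*c - 28)/(-c^2 + 6*c + 16)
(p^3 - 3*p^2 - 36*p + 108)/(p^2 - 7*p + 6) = (p^2 + 3*p - 18)/(p - 1)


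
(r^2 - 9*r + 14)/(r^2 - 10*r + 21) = (r - 2)/(r - 3)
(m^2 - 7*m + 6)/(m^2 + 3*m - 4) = (m - 6)/(m + 4)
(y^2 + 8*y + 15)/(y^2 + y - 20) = (y + 3)/(y - 4)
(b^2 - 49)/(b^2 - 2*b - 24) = (49 - b^2)/(-b^2 + 2*b + 24)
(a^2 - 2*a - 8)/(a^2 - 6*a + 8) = (a + 2)/(a - 2)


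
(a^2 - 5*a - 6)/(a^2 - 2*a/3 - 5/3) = 3*(a - 6)/(3*a - 5)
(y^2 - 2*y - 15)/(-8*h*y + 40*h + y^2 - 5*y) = (y + 3)/(-8*h + y)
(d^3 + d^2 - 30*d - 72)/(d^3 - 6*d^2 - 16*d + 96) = (d + 3)/(d - 4)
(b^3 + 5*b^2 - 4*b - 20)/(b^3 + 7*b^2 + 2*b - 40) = (b + 2)/(b + 4)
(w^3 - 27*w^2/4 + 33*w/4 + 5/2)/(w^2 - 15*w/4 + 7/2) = (4*w^2 - 19*w - 5)/(4*w - 7)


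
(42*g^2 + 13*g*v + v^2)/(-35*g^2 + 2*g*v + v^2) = (6*g + v)/(-5*g + v)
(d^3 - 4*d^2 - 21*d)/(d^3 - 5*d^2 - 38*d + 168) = d*(d + 3)/(d^2 + 2*d - 24)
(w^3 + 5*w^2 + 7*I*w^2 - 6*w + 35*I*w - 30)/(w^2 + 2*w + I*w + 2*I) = (w^2 + w*(5 + 6*I) + 30*I)/(w + 2)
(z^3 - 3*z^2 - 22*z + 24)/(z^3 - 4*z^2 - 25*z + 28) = (z - 6)/(z - 7)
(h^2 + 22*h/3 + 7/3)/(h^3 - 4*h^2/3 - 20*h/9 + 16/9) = 3*(3*h^2 + 22*h + 7)/(9*h^3 - 12*h^2 - 20*h + 16)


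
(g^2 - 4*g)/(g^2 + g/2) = 2*(g - 4)/(2*g + 1)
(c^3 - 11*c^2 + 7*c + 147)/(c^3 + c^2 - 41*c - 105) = (c - 7)/(c + 5)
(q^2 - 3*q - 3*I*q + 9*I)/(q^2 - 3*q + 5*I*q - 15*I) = (q - 3*I)/(q + 5*I)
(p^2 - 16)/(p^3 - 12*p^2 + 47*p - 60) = (p + 4)/(p^2 - 8*p + 15)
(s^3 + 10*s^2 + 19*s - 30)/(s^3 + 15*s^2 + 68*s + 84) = (s^2 + 4*s - 5)/(s^2 + 9*s + 14)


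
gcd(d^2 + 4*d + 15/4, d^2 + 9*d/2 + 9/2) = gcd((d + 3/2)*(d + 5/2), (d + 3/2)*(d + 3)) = d + 3/2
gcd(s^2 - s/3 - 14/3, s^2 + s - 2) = s + 2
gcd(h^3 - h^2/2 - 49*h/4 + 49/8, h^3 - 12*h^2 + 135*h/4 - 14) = h^2 - 4*h + 7/4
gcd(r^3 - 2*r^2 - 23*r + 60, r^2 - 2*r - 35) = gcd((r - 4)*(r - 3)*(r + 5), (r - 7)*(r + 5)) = r + 5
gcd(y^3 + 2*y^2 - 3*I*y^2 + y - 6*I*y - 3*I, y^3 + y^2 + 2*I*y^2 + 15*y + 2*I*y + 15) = y^2 + y*(1 - 3*I) - 3*I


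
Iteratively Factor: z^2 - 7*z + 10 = (z - 2)*(z - 5)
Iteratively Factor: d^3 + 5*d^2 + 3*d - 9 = (d - 1)*(d^2 + 6*d + 9) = (d - 1)*(d + 3)*(d + 3)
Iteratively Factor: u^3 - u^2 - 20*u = (u - 5)*(u^2 + 4*u) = (u - 5)*(u + 4)*(u)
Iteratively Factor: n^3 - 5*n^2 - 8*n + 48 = (n + 3)*(n^2 - 8*n + 16) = (n - 4)*(n + 3)*(n - 4)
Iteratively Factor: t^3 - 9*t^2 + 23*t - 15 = (t - 1)*(t^2 - 8*t + 15) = (t - 3)*(t - 1)*(t - 5)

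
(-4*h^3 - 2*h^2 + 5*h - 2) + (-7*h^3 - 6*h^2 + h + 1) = -11*h^3 - 8*h^2 + 6*h - 1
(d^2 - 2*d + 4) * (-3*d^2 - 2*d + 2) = -3*d^4 + 4*d^3 - 6*d^2 - 12*d + 8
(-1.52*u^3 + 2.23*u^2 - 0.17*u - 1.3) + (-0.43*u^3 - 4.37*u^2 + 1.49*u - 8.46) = -1.95*u^3 - 2.14*u^2 + 1.32*u - 9.76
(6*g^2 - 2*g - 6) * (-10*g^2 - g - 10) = -60*g^4 + 14*g^3 + 2*g^2 + 26*g + 60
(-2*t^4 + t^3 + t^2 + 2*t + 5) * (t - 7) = -2*t^5 + 15*t^4 - 6*t^3 - 5*t^2 - 9*t - 35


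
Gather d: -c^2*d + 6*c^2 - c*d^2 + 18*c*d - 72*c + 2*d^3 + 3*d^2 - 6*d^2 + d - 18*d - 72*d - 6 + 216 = 6*c^2 - 72*c + 2*d^3 + d^2*(-c - 3) + d*(-c^2 + 18*c - 89) + 210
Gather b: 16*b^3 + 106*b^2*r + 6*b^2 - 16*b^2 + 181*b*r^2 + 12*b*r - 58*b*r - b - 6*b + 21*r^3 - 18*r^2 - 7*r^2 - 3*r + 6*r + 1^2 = 16*b^3 + b^2*(106*r - 10) + b*(181*r^2 - 46*r - 7) + 21*r^3 - 25*r^2 + 3*r + 1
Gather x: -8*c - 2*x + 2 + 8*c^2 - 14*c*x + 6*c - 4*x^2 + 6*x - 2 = 8*c^2 - 2*c - 4*x^2 + x*(4 - 14*c)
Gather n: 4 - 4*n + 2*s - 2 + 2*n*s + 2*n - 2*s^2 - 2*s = n*(2*s - 2) - 2*s^2 + 2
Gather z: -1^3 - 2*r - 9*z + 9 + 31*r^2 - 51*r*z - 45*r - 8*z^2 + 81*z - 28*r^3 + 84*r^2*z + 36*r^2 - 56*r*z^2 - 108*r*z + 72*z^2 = -28*r^3 + 67*r^2 - 47*r + z^2*(64 - 56*r) + z*(84*r^2 - 159*r + 72) + 8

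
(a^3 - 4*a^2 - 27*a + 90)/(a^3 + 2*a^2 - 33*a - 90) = (a - 3)/(a + 3)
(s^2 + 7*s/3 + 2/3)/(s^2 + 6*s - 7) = (3*s^2 + 7*s + 2)/(3*(s^2 + 6*s - 7))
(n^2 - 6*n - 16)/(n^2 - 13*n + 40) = (n + 2)/(n - 5)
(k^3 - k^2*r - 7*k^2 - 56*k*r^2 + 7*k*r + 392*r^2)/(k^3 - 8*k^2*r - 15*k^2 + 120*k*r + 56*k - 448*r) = (k + 7*r)/(k - 8)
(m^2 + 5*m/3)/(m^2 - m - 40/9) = 3*m/(3*m - 8)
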